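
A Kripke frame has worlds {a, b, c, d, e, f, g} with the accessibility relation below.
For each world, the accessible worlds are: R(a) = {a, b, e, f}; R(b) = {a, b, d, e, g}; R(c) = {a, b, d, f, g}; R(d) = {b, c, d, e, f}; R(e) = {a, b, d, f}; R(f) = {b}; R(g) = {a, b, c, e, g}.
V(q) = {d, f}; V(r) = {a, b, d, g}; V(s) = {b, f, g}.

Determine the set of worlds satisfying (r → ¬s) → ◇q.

a, b, c, d, e, g

Let φ = (r → ¬s) → ◇q. Evaluate φ at each world:
  a (successors {a, b, e, f}): φ is true.
  b (successors {a, b, d, e, g}): φ is true.
  c (successors {a, b, d, f, g}): φ is true.
  d (successors {b, c, d, e, f}): φ is true.
  e (successors {a, b, d, f}): φ is true.
  f (successors {b}): φ is false.
  g (successors {a, b, c, e, g}): φ is true.
For instance, at g:
  At g: r → ¬s is false, ◇q is false, so (r → ¬s) → ◇q is true.
    At g: ◇q requires q at some successor in {a, b, c, e, g}.
      At a: q is false.
      At b: q is false.
      At c: q is false.
      At e: q is false.
      At g: q is false.
    So ◇q is false at g.
Satisfying worlds: {a, b, c, d, e, g}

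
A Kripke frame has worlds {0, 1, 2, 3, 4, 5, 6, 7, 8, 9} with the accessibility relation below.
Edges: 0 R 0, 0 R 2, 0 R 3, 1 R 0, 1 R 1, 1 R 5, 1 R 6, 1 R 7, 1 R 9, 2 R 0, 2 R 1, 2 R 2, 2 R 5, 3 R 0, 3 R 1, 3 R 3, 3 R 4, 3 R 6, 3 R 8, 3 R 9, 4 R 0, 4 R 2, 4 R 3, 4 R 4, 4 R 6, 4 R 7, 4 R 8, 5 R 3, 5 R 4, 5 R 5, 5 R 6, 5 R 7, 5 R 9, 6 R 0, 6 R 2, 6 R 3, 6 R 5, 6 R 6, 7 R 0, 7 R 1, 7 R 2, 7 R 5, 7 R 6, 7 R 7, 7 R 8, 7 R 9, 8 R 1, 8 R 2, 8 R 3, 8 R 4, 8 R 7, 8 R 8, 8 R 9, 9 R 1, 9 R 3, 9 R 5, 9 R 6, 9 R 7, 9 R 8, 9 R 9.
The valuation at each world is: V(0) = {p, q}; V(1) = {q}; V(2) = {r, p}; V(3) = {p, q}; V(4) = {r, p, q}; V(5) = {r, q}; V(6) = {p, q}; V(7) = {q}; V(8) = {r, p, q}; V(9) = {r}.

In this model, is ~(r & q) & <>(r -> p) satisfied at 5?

No

Recall that <>ψ holds at a world iff ψ holds at some accessible world.
At 5: ~(r & q) is false, <>(r -> p) is true, so ~(r & q) & <>(r -> p) is false.
  At 5: <>(r -> p) requires r -> p at some successor in {3, 4, 5, 6, 7, 9}.
    r -> p holds at 3, so <>(r -> p) is true at 5.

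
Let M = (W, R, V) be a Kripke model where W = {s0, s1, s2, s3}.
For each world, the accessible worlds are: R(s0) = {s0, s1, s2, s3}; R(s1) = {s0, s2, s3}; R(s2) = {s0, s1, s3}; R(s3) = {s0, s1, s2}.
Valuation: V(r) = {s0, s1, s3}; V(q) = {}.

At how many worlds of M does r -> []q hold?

Let φ = r -> []q. Evaluate φ at each world:
  s0 (successors {s0, s1, s2, s3}): φ is false.
  s1 (successors {s0, s2, s3}): φ is false.
  s2 (successors {s0, s1, s3}): φ is true.
  s3 (successors {s0, s1, s2}): φ is false.
For instance, at s1:
  At s1: r is true, []q is false, so r -> []q is false.
    At s1: []q requires q at every successor {s0, s2, s3}.
      q fails at s0, so []q is false at s1.
Satisfying worlds: {s2}

1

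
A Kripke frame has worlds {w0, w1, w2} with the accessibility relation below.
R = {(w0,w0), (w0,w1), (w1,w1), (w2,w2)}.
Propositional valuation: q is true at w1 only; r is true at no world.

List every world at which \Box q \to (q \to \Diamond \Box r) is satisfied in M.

w0, w2

Let φ = \Box q \to (q \to \Diamond \Box r). Evaluate φ at each world:
  w0 (successors {w0, w1}): φ is true.
  w1 (successors {w1}): φ is false.
  w2 (successors {w2}): φ is true.
For instance, at w0:
  At w0: \Box q is false, q \to \Diamond \Box r is true, so \Box q \to (q \to \Diamond \Box r) is true.
    At w0: \Box q requires q at every successor {w0, w1}.
      q fails at w0, so \Box q is false at w0.
    At w0: q is false, \Diamond \Box r is false, so q \to \Diamond \Box r is true.
      At w0: \Diamond \Box r requires \Box r at some successor in {w0, w1}.
        At w0: \Box r is false.
        At w1: \Box r is false.
      So \Diamond \Box r is false at w0.
Satisfying worlds: {w0, w2}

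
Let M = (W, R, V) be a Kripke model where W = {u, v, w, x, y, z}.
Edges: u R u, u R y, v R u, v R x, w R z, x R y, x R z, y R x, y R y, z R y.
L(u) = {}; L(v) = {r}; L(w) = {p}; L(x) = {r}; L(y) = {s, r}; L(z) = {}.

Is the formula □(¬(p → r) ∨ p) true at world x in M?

No

Recall that □ψ holds at a world iff ψ holds at every accessible world, and ◇ψ holds iff ψ holds at some accessible world.
At x: □(¬(p → r) ∨ p) requires ¬(p → r) ∨ p at every successor {y, z}.
  ¬(p → r) ∨ p fails at y, so □(¬(p → r) ∨ p) is false at x.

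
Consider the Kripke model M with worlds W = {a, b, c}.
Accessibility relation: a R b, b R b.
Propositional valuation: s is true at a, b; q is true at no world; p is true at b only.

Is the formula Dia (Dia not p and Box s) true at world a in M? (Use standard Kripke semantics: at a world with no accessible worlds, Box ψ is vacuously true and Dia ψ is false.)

At a: Dia (Dia not p and Box s) requires Dia not p and Box s at some successor in {b}.
  At b: Dia not p and Box s is false.
So Dia (Dia not p and Box s) is false at a.

No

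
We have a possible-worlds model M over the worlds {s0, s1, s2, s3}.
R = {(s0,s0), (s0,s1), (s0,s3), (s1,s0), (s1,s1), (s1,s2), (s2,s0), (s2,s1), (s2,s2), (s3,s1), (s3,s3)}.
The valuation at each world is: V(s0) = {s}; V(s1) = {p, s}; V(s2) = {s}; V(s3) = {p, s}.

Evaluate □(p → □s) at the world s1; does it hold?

At s1: □(p → □s) requires p → □s at every successor {s0, s1, s2}.
    At s0: p is false, □s is true, so p → □s is true.
      At s0: □s requires s at every successor {s0, s1, s3}.
        At s0: s is true.
        At s1: s is true.
        At s3: s is true.
      So □s is true at s0.
    At s1: p is true, □s is true, so p → □s is true.
      At s1: □s requires s at every successor {s0, s1, s2}.
        At s0: s is true.
        At s1: s is true.
        At s2: s is true.
      So □s is true at s1.
    At s2: p is false, □s is true, so p → □s is true.
      At s2: □s requires s at every successor {s0, s1, s2}.
        At s0: s is true.
        At s1: s is true.
        At s2: s is true.
      So □s is true at s2.
So □(p → □s) is true at s1.

Yes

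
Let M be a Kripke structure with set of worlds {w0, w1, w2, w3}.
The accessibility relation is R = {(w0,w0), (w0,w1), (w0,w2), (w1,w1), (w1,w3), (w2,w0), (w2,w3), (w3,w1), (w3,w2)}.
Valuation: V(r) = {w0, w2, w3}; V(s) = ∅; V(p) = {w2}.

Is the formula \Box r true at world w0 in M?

At w0: \Box r requires r at every successor {w0, w1, w2}.
  r fails at w1, so \Box r is false at w0.

No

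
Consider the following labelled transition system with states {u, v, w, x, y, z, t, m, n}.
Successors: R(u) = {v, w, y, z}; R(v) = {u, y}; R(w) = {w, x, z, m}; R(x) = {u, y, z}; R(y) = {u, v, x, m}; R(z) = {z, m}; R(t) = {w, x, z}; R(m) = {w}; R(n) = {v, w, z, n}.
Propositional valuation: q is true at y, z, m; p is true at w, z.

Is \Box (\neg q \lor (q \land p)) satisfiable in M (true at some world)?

Yes

Let φ = \Box (\neg q \lor (q \land p)). Evaluate φ at each world:
  u (successors {v, w, y, z}): φ is false.
  v (successors {u, y}): φ is false.
  w (successors {w, x, z, m}): φ is false.
  x (successors {u, y, z}): φ is false.
  y (successors {u, v, x, m}): φ is false.
  z (successors {z, m}): φ is false.
  t (successors {w, x, z}): φ is true.
  m (successors {w}): φ is true.
  n (successors {v, w, z, n}): φ is true.
Detail at t (witness):
  At t: \Box (\neg q \lor (q \land p)) requires \neg q \lor (q \land p) at every successor {w, x, z}.
    At w: \neg q \lor (q \land p) is true.
    At x: \neg q \lor (q \land p) is true.
    At z: \neg q \lor (q \land p) is true.
  So \Box (\neg q \lor (q \land p)) is true at t.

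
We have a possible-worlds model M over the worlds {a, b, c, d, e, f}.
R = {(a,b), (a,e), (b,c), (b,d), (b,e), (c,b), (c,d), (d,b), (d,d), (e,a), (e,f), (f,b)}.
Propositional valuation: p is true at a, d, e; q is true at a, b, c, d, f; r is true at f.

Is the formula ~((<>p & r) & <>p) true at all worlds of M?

Yes

Let φ = ~((<>p & r) & <>p). Evaluate φ at each world:
  a (successors {b, e}): φ is true.
  b (successors {c, d, e}): φ is true.
  c (successors {b, d}): φ is true.
  d (successors {b, d}): φ is true.
  e (successors {a, f}): φ is true.
  f (successors {b}): φ is true.
For instance, at d:
  At d: (<>p & r) & <>p is false, so ~((<>p & r) & <>p) is true.
    At d: <>p & r is false, <>p is true, so (<>p & r) & <>p is false.
      At d: <>p is true, r is false, so <>p & r is false.
      At d: <>p requires p at some successor in {b, d}.
        p holds at d, so <>p is true at d.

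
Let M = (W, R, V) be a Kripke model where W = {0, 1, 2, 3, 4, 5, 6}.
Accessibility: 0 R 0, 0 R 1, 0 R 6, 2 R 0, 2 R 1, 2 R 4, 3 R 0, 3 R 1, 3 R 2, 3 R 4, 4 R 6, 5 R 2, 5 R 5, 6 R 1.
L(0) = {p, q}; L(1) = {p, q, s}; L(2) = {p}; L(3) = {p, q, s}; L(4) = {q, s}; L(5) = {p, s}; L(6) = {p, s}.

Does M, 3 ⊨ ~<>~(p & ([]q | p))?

At 3: <>~(p & ([]q | p)) is true, so ~<>~(p & ([]q | p)) is false.
  At 3: <>~(p & ([]q | p)) requires ~(p & ([]q | p)) at some successor in {0, 1, 2, 4}.
    ~(p & ([]q | p)) holds at 4, so <>~(p & ([]q | p)) is true at 3.
      At 4: p & ([]q | p) is false, so ~(p & ([]q | p)) is true.

No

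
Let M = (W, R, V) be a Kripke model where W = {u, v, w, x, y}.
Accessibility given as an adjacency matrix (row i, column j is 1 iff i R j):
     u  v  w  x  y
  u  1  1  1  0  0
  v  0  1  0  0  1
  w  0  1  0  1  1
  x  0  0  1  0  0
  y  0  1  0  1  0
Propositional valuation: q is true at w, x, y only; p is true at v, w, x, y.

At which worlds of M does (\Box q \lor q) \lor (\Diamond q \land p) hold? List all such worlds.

Let φ = (\Box q \lor q) \lor (\Diamond q \land p). Evaluate φ at each world:
  u (successors {u, v, w}): φ is false.
  v (successors {v, y}): φ is true.
  w (successors {v, x, y}): φ is true.
  x (successors {w}): φ is true.
  y (successors {v, x}): φ is true.
For instance, at u:
  At u: \Box q \lor q is false, \Diamond q \land p is false, so (\Box q \lor q) \lor (\Diamond q \land p) is false.
    At u: \Box q is false, q is false, so \Box q \lor q is false.
      At u: \Box q requires q at every successor {u, v, w}.
        q fails at u, so \Box q is false at u.
    At u: \Diamond q is true, p is false, so \Diamond q \land p is false.
      At u: \Diamond q requires q at some successor in {u, v, w}.
        q holds at w, so \Diamond q is true at u.
Satisfying worlds: {v, w, x, y}

v, w, x, y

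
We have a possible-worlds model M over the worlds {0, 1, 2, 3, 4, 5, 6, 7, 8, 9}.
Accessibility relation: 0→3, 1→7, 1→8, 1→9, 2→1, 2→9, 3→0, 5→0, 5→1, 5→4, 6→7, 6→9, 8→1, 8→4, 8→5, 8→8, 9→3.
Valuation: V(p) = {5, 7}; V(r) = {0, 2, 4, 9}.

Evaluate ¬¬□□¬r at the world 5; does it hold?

Recall that □ψ holds at a world iff ψ holds at every accessible world, and ◇ψ holds iff ψ holds at some accessible world.
At 5: ¬□□¬r is true, so ¬¬□□¬r is false.
  At 5: □□¬r is false, so ¬□□¬r is true.
    At 5: □□¬r requires □¬r at every successor {0, 1, 4}.
      □¬r fails at 1, so □□¬r is false at 5.

No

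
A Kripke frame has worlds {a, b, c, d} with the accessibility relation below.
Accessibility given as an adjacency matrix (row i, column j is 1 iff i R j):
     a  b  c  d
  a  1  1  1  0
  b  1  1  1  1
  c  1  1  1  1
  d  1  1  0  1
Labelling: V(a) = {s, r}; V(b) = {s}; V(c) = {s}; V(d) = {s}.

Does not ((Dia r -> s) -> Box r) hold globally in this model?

Recall that Box ψ holds at a world iff ψ holds at every accessible world, and Dia ψ holds iff ψ holds at some accessible world.
Let φ = not ((Dia r -> s) -> Box r). Evaluate φ at each world:
  a (successors {a, b, c}): φ is true.
  b (successors {a, b, c, d}): φ is true.
  c (successors {a, b, c, d}): φ is true.
  d (successors {a, b, d}): φ is true.
For instance, at d:
  At d: (Dia r -> s) -> Box r is false, so not ((Dia r -> s) -> Box r) is true.
    At d: Dia r -> s is true, Box r is false, so (Dia r -> s) -> Box r is false.
      At d: Dia r is true, s is true, so Dia r -> s is true.
      At d: Box r requires r at every successor {a, b, d}.
        r fails at b, so Box r is false at d.

Yes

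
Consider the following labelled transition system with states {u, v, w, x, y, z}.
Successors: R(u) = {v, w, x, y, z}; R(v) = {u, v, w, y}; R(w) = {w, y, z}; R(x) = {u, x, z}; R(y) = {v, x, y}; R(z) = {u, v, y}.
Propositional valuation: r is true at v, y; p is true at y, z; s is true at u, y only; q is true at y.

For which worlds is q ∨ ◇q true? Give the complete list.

Let φ = q ∨ ◇q. Evaluate φ at each world:
  u (successors {v, w, x, y, z}): φ is true.
  v (successors {u, v, w, y}): φ is true.
  w (successors {w, y, z}): φ is true.
  x (successors {u, x, z}): φ is false.
  y (successors {v, x, y}): φ is true.
  z (successors {u, v, y}): φ is true.
For instance, at u:
  At u: q is false, ◇q is true, so q ∨ ◇q is true.
    At u: ◇q requires q at some successor in {v, w, x, y, z}.
      q holds at y, so ◇q is true at u.
Satisfying worlds: {u, v, w, y, z}

u, v, w, y, z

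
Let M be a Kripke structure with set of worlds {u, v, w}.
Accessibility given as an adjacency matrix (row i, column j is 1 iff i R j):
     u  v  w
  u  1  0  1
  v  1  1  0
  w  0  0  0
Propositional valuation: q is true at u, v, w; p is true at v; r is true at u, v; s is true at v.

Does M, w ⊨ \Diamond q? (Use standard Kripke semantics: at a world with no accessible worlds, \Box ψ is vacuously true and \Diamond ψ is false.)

At w: no accessible worlds, so \Diamond q is false.

No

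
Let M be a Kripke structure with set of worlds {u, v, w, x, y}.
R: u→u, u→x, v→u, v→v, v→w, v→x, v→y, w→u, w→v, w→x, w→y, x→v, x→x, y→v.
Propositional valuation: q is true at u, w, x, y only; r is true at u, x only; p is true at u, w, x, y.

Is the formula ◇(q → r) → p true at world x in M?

Yes

At x: ◇(q → r) is true, p is true, so ◇(q → r) → p is true.
  At x: ◇(q → r) requires q → r at some successor in {v, x}.
    q → r holds at v, so ◇(q → r) is true at x.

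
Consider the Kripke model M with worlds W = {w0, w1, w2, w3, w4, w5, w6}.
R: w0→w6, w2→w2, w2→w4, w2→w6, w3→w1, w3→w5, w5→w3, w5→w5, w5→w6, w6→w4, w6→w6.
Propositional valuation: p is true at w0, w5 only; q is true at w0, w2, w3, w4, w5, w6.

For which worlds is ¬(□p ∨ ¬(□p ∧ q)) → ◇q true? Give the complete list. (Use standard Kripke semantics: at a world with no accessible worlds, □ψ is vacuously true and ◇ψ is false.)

Let φ = ¬(□p ∨ ¬(□p ∧ q)) → ◇q. Evaluate φ at each world:
  w0 (successors {w6}): φ is true.
  w1 (successors ∅): φ is true.
  w2 (successors {w2, w4, w6}): φ is true.
  w3 (successors {w1, w5}): φ is true.
  w4 (successors ∅): φ is true.
  w5 (successors {w3, w5, w6}): φ is true.
  w6 (successors {w4, w6}): φ is true.
For instance, at w5:
  At w5: ¬(□p ∨ ¬(□p ∧ q)) is false, ◇q is true, so ¬(□p ∨ ¬(□p ∧ q)) → ◇q is true.
    At w5: □p ∨ ¬(□p ∧ q) is true, so ¬(□p ∨ ¬(□p ∧ q)) is false.
      At w5: □p is false, ¬(□p ∧ q) is true, so □p ∨ ¬(□p ∧ q) is true.
    At w5: ◇q requires q at some successor in {w3, w5, w6}.
      q holds at w3, so ◇q is true at w5.
Satisfying worlds: {w0, w1, w2, w3, w4, w5, w6}

w0, w1, w2, w3, w4, w5, w6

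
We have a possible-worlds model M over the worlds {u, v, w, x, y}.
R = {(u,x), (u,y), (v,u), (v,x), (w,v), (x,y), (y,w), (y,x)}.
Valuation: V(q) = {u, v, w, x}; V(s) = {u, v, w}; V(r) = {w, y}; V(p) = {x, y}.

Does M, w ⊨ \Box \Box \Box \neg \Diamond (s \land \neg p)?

No

At w: \Box \Box \Box \neg \Diamond (s \land \neg p) requires \Box \Box \neg \Diamond (s \land \neg p) at every successor {v}.
  \Box \Box \neg \Diamond (s \land \neg p) fails at v, so \Box \Box \Box \neg \Diamond (s \land \neg p) is false at w.
    At v: \Box \Box \neg \Diamond (s \land \neg p) requires \Box \neg \Diamond (s \land \neg p) at every successor {u, x}.
      \Box \neg \Diamond (s \land \neg p) fails at u, so \Box \Box \neg \Diamond (s \land \neg p) is false at v.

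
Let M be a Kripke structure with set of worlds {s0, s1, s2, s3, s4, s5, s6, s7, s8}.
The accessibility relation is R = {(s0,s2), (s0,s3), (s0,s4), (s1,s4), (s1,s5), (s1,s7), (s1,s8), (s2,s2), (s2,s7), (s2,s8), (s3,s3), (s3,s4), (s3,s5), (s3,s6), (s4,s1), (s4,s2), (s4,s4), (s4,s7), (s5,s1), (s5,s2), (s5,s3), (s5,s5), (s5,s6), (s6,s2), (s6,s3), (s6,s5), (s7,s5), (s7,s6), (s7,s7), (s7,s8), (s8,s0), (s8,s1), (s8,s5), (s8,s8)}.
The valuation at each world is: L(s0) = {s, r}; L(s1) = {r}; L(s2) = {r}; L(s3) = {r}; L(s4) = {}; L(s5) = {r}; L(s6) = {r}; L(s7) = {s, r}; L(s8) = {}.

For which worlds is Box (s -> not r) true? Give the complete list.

s0, s3, s5, s6

Let φ = Box (s -> not r). Evaluate φ at each world:
  s0 (successors {s2, s3, s4}): φ is true.
  s1 (successors {s4, s5, s7, s8}): φ is false.
  s2 (successors {s2, s7, s8}): φ is false.
  s3 (successors {s3, s4, s5, s6}): φ is true.
  s4 (successors {s1, s2, s4, s7}): φ is false.
  s5 (successors {s1, s2, s3, s5, s6}): φ is true.
  s6 (successors {s2, s3, s5}): φ is true.
  s7 (successors {s5, s6, s7, s8}): φ is false.
  s8 (successors {s0, s1, s5, s8}): φ is false.
For instance, at s8:
  At s8: Box (s -> not r) requires s -> not r at every successor {s0, s1, s5, s8}.
    s -> not r fails at s0, so Box (s -> not r) is false at s8.
Satisfying worlds: {s0, s3, s5, s6}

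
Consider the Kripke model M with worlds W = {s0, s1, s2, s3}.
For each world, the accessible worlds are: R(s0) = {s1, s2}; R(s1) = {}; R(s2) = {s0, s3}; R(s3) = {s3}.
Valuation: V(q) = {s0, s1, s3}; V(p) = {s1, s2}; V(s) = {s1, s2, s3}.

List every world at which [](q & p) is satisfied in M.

s1

Let φ = [](q & p). Evaluate φ at each world:
  s0 (successors {s1, s2}): φ is false.
  s1 (successors ∅): φ is true.
  s2 (successors {s0, s3}): φ is false.
  s3 (successors {s3}): φ is false.
For instance, at s2:
  At s2: [](q & p) requires q & p at every successor {s0, s3}.
    q & p fails at s0, so [](q & p) is false at s2.
Satisfying worlds: {s1}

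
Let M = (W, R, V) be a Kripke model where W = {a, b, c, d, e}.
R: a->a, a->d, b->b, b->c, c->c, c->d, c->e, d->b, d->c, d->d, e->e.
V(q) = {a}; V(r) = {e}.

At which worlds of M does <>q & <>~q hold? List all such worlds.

Let φ = <>q & <>~q. Evaluate φ at each world:
  a (successors {a, d}): φ is true.
  b (successors {b, c}): φ is false.
  c (successors {c, d, e}): φ is false.
  d (successors {b, c, d}): φ is false.
  e (successors {e}): φ is false.
For instance, at b:
  At b: <>q is false, <>~q is true, so <>q & <>~q is false.
    At b: <>q requires q at some successor in {b, c}.
      At b: q is false.
      At c: q is false.
    So <>q is false at b.
    At b: <>~q requires ~q at some successor in {b, c}.
      ~q holds at b, so <>~q is true at b.
Satisfying worlds: {a}

a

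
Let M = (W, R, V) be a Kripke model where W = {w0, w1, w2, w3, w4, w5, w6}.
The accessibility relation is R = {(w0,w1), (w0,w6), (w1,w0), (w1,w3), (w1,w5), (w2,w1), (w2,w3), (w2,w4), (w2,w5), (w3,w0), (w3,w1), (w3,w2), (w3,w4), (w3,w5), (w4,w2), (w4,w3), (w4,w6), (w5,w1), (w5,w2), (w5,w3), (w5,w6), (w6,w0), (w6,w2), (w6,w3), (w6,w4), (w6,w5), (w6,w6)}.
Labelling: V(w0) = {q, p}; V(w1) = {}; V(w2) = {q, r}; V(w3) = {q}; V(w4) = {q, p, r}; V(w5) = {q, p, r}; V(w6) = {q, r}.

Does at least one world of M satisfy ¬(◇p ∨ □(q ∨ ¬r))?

Let φ = ¬(◇p ∨ □(q ∨ ¬r)). Evaluate φ at each world:
  w0 (successors {w1, w6}): φ is false.
  w1 (successors {w0, w3, w5}): φ is false.
  w2 (successors {w1, w3, w4, w5}): φ is false.
  w3 (successors {w0, w1, w2, w4, w5}): φ is false.
  w4 (successors {w2, w3, w6}): φ is false.
  w5 (successors {w1, w2, w3, w6}): φ is false.
  w6 (successors {w0, w2, w3, w4, w5, w6}): φ is false.
For instance, at w6:
  At w6: ◇p ∨ □(q ∨ ¬r) is true, so ¬(◇p ∨ □(q ∨ ¬r)) is false.
    At w6: ◇p is true, □(q ∨ ¬r) is true, so ◇p ∨ □(q ∨ ¬r) is true.
      At w6: ◇p requires p at some successor in {w0, w2, w3, w4, w5, w6}.
        p holds at w0, so ◇p is true at w6.
      At w6: □(q ∨ ¬r) requires q ∨ ¬r at every successor {w0, w2, w3, w4, w5, w6}.
        At w0: q ∨ ¬r is true.
        At w2: q ∨ ¬r is true.
        At w3: q ∨ ¬r is true.
        At w4: q ∨ ¬r is true.
        At w5: q ∨ ¬r is true.
        At w6: q ∨ ¬r is true.
      So □(q ∨ ¬r) is true at w6.

No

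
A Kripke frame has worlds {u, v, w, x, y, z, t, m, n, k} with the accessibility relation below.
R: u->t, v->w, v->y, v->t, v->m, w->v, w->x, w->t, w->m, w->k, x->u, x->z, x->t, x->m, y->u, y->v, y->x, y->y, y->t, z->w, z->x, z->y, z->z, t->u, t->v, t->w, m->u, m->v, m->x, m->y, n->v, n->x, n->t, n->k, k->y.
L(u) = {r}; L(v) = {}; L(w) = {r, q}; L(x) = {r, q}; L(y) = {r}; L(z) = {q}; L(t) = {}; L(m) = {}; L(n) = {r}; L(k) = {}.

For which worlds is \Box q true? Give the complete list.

Recall that \Box ψ holds at a world iff ψ holds at every accessible world, and \Diamond ψ holds iff ψ holds at some accessible world.
Let φ = \Box q. Evaluate φ at each world:
  u (successors {t}): φ is false.
  v (successors {w, y, t, m}): φ is false.
  w (successors {v, x, t, m, k}): φ is false.
  x (successors {u, z, t, m}): φ is false.
  y (successors {u, v, x, y, t}): φ is false.
  z (successors {w, x, y, z}): φ is false.
  t (successors {u, v, w}): φ is false.
  m (successors {u, v, x, y}): φ is false.
  n (successors {v, x, t, k}): φ is false.
  k (successors {y}): φ is false.
For instance, at v:
  At v: \Box q requires q at every successor {w, y, t, m}.
    q fails at y, so \Box q is false at v.
Satisfying worlds: none.

none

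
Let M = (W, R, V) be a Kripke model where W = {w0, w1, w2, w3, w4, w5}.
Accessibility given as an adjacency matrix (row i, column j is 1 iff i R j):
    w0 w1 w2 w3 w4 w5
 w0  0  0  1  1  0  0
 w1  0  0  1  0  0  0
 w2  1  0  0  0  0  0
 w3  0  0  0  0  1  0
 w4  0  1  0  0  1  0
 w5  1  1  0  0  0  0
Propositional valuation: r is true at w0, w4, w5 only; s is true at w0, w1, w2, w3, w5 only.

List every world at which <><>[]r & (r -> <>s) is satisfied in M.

Let φ = <><>[]r & (r -> <>s). Evaluate φ at each world:
  w0 (successors {w2, w3}): φ is false.
  w1 (successors {w2}): φ is false.
  w2 (successors {w0}): φ is true.
  w3 (successors {w4}): φ is false.
  w4 (successors {w1, w4}): φ is true.
  w5 (successors {w0, w1}): φ is true.
For instance, at w2:
  At w2: <><>[]r is true, r -> <>s is true, so <><>[]r & (r -> <>s) is true.
    At w2: <><>[]r requires <>[]r at some successor in {w0}.
      <>[]r holds at w0, so <><>[]r is true at w2.
    At w2: r is false, <>s is true, so r -> <>s is true.
      At w2: <>s requires s at some successor in {w0}.
        s holds at w0, so <>s is true at w2.
Satisfying worlds: {w2, w4, w5}

w2, w4, w5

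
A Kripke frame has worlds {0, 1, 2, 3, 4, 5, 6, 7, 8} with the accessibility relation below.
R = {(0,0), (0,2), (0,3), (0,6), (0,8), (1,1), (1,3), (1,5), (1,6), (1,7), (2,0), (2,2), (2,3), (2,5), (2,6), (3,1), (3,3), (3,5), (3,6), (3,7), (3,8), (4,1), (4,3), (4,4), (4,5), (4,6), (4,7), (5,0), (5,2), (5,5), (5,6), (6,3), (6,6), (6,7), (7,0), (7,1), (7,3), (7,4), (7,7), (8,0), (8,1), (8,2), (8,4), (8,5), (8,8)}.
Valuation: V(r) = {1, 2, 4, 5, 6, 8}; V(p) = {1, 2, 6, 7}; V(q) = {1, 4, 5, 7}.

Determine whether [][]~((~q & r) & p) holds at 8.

No

At 8: [][]~((~q & r) & p) requires []~((~q & r) & p) at every successor {0, 1, 2, 4, 5, 8}.
  []~((~q & r) & p) fails at 0, so [][]~((~q & r) & p) is false at 8.
    At 0: []~((~q & r) & p) requires ~((~q & r) & p) at every successor {0, 2, 3, 6, 8}.
      ~((~q & r) & p) fails at 2, so []~((~q & r) & p) is false at 0.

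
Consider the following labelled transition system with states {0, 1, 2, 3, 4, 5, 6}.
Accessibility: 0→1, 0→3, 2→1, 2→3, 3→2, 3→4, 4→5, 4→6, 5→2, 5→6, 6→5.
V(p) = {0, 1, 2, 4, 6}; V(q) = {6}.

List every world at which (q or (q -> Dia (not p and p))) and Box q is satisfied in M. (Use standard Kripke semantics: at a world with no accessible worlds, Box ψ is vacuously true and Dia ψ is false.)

Let φ = (q or (q -> Dia (not p and p))) and Box q. Evaluate φ at each world:
  0 (successors {1, 3}): φ is false.
  1 (successors ∅): φ is true.
  2 (successors {1, 3}): φ is false.
  3 (successors {2, 4}): φ is false.
  4 (successors {5, 6}): φ is false.
  5 (successors {2, 6}): φ is false.
  6 (successors {5}): φ is false.
For instance, at 0:
  At 0: q or (q -> Dia (not p and p)) is true, Box q is false, so (q or (q -> Dia (not p and p))) and Box q is false.
    At 0: q is false, q -> Dia (not p and p) is true, so q or (q -> Dia (not p and p)) is true.
      At 0: q is false, Dia (not p and p) is false, so q -> Dia (not p and p) is true.
    At 0: Box q requires q at every successor {1, 3}.
      q fails at 1, so Box q is false at 0.
Satisfying worlds: {1}

1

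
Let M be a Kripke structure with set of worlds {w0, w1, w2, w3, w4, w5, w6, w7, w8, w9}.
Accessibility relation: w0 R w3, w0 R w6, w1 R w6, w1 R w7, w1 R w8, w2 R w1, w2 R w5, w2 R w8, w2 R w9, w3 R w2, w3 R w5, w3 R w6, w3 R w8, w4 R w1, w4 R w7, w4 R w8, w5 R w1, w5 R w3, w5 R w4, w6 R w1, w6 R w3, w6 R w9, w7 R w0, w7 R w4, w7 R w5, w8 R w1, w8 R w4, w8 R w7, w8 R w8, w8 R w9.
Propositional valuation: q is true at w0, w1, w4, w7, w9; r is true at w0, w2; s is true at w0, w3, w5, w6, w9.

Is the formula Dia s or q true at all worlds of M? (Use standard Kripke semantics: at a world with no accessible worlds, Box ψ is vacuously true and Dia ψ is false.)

Recall that Dia ψ holds at a world iff ψ holds at some accessible world.
Let φ = Dia s or q. Evaluate φ at each world:
  w0 (successors {w3, w6}): φ is true.
  w1 (successors {w6, w7, w8}): φ is true.
  w2 (successors {w1, w5, w8, w9}): φ is true.
  w3 (successors {w2, w5, w6, w8}): φ is true.
  w4 (successors {w1, w7, w8}): φ is true.
  w5 (successors {w1, w3, w4}): φ is true.
  w6 (successors {w1, w3, w9}): φ is true.
  w7 (successors {w0, w4, w5}): φ is true.
  w8 (successors {w1, w4, w7, w8, w9}): φ is true.
  w9 (successors ∅): φ is true.
For instance, at w1:
  At w1: Dia s is true, q is true, so Dia s or q is true.
    At w1: Dia s requires s at some successor in {w6, w7, w8}.
      s holds at w6, so Dia s is true at w1.

Yes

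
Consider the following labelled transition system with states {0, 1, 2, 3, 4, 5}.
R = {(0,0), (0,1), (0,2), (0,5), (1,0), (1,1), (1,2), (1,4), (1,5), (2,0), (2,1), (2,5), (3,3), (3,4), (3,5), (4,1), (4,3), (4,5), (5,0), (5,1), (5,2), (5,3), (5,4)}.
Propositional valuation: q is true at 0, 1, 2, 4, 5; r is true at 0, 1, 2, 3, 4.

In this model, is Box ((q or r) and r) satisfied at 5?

Recall that Box ψ holds at a world iff ψ holds at every accessible world, and Dia ψ holds iff ψ holds at some accessible world.
At 5: Box ((q or r) and r) requires (q or r) and r at every successor {0, 1, 2, 3, 4}.
  At 0: (q or r) and r is true.
  At 1: (q or r) and r is true.
  At 2: (q or r) and r is true.
  At 3: (q or r) and r is true.
  At 4: (q or r) and r is true.
So Box ((q or r) and r) is true at 5.

Yes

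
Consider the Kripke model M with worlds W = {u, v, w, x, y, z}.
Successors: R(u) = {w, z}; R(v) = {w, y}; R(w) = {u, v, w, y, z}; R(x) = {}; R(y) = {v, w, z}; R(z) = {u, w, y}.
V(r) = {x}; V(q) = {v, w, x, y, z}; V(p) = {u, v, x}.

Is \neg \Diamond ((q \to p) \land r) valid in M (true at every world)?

Yes

Let φ = \neg \Diamond ((q \to p) \land r). Evaluate φ at each world:
  u (successors {w, z}): φ is true.
  v (successors {w, y}): φ is true.
  w (successors {u, v, w, y, z}): φ is true.
  x (successors ∅): φ is true.
  y (successors {v, w, z}): φ is true.
  z (successors {u, w, y}): φ is true.
For instance, at y:
  At y: \Diamond ((q \to p) \land r) is false, so \neg \Diamond ((q \to p) \land r) is true.
    At y: \Diamond ((q \to p) \land r) requires (q \to p) \land r at some successor in {v, w, z}.
      At v: (q \to p) \land r is false.
      At w: (q \to p) \land r is false.
      At z: (q \to p) \land r is false.
    So \Diamond ((q \to p) \land r) is false at y.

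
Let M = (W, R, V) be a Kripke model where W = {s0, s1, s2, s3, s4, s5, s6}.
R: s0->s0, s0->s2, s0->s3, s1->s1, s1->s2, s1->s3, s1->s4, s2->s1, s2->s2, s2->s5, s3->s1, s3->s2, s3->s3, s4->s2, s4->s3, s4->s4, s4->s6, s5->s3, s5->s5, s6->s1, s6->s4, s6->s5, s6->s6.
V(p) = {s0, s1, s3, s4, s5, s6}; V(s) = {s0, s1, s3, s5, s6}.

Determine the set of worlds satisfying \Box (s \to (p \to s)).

Let φ = \Box (s \to (p \to s)). Evaluate φ at each world:
  s0 (successors {s0, s2, s3}): φ is true.
  s1 (successors {s1, s2, s3, s4}): φ is true.
  s2 (successors {s1, s2, s5}): φ is true.
  s3 (successors {s1, s2, s3}): φ is true.
  s4 (successors {s2, s3, s4, s6}): φ is true.
  s5 (successors {s3, s5}): φ is true.
  s6 (successors {s1, s4, s5, s6}): φ is true.
For instance, at s4:
  At s4: \Box (s \to (p \to s)) requires s \to (p \to s) at every successor {s2, s3, s4, s6}.
    At s2: s \to (p \to s) is true.
    At s3: s \to (p \to s) is true.
    At s4: s \to (p \to s) is true.
    At s6: s \to (p \to s) is true.
  So \Box (s \to (p \to s)) is true at s4.
Satisfying worlds: {s0, s1, s2, s3, s4, s5, s6}

s0, s1, s2, s3, s4, s5, s6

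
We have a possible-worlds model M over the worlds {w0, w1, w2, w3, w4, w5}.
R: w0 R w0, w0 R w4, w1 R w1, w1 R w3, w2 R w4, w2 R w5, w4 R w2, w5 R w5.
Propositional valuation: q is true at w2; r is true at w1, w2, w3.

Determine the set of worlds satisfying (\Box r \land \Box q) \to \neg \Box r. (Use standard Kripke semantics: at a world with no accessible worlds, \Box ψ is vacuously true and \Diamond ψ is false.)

Recall that \Box ψ holds at a world iff ψ holds at every accessible world, and \Diamond ψ holds iff ψ holds at some accessible world.
Let φ = (\Box r \land \Box q) \to \neg \Box r. Evaluate φ at each world:
  w0 (successors {w0, w4}): φ is true.
  w1 (successors {w1, w3}): φ is true.
  w2 (successors {w4, w5}): φ is true.
  w3 (successors ∅): φ is false.
  w4 (successors {w2}): φ is false.
  w5 (successors {w5}): φ is true.
For instance, at w4:
  At w4: \Box r \land \Box q is true, \neg \Box r is false, so (\Box r \land \Box q) \to \neg \Box r is false.
    At w4: \Box r is true, \Box q is true, so \Box r \land \Box q is true.
      At w4: \Box r requires r at every successor {w2}.
        At w2: r is true.
      So \Box r is true at w4.
      At w4: \Box q requires q at every successor {w2}.
        At w2: q is true.
      So \Box q is true at w4.
    At w4: \Box r is true, so \neg \Box r is false.
      At w4: \Box r requires r at every successor {w2}.
        At w2: r is true.
      So \Box r is true at w4.
Satisfying worlds: {w0, w1, w2, w5}

w0, w1, w2, w5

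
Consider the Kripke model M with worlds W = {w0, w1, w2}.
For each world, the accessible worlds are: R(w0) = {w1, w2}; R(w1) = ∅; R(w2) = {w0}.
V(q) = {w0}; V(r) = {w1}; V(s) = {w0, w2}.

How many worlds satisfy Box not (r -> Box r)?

Let φ = Box not (r -> Box r). Evaluate φ at each world:
  w0 (successors {w1, w2}): φ is false.
  w1 (successors ∅): φ is true.
  w2 (successors {w0}): φ is false.
For instance, at w0:
  At w0: Box not (r -> Box r) requires not (r -> Box r) at every successor {w1, w2}.
    not (r -> Box r) fails at w1, so Box not (r -> Box r) is false at w0.
      At w1: r -> Box r is true, so not (r -> Box r) is false.
Satisfying worlds: {w1}

1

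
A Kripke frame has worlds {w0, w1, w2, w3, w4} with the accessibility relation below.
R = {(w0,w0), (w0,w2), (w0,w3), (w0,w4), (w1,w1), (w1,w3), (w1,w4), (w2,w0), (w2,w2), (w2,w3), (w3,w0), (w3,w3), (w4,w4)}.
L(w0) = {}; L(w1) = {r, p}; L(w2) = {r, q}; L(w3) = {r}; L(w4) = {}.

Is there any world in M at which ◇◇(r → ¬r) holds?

Let φ = ◇◇(r → ¬r). Evaluate φ at each world:
  w0 (successors {w0, w2, w3, w4}): φ is true.
  w1 (successors {w1, w3, w4}): φ is true.
  w2 (successors {w0, w2, w3}): φ is true.
  w3 (successors {w0, w3}): φ is true.
  w4 (successors {w4}): φ is true.
Detail at w0 (witness):
  At w0: ◇◇(r → ¬r) requires ◇(r → ¬r) at some successor in {w0, w2, w3, w4}.
    ◇(r → ¬r) holds at w0, so ◇◇(r → ¬r) is true at w0.
      At w0: ◇(r → ¬r) requires r → ¬r at some successor in {w0, w2, w3, w4}.
        r → ¬r holds at w0, so ◇(r → ¬r) is true at w0.

Yes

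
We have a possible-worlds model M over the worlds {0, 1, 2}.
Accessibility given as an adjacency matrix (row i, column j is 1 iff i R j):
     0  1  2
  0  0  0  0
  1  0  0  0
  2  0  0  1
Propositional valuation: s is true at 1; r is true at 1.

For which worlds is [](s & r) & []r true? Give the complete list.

Let φ = [](s & r) & []r. Evaluate φ at each world:
  0 (successors ∅): φ is true.
  1 (successors ∅): φ is true.
  2 (successors {2}): φ is false.
For instance, at 2:
  At 2: [](s & r) is false, []r is false, so [](s & r) & []r is false.
    At 2: [](s & r) requires s & r at every successor {2}.
      s & r fails at 2, so [](s & r) is false at 2.
    At 2: []r requires r at every successor {2}.
      r fails at 2, so []r is false at 2.
Satisfying worlds: {0, 1}

0, 1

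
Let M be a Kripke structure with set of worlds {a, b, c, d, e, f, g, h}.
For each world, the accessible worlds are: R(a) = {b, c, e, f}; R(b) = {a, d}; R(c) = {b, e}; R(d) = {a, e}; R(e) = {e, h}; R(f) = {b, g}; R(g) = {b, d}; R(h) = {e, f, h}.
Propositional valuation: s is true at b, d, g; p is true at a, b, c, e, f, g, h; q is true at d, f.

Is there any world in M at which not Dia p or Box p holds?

Yes

Let φ = not Dia p or Box p. Evaluate φ at each world:
  a (successors {b, c, e, f}): φ is true.
  b (successors {a, d}): φ is false.
  c (successors {b, e}): φ is true.
  d (successors {a, e}): φ is true.
  e (successors {e, h}): φ is true.
  f (successors {b, g}): φ is true.
  g (successors {b, d}): φ is false.
  h (successors {e, f, h}): φ is true.
Detail at a (witness):
  At a: not Dia p is false, Box p is true, so not Dia p or Box p is true.
    At a: Dia p is true, so not Dia p is false.
      At a: Dia p requires p at some successor in {b, c, e, f}.
        p holds at b, so Dia p is true at a.
    At a: Box p requires p at every successor {b, c, e, f}.
      At b: p is true.
      At c: p is true.
      At e: p is true.
      At f: p is true.
    So Box p is true at a.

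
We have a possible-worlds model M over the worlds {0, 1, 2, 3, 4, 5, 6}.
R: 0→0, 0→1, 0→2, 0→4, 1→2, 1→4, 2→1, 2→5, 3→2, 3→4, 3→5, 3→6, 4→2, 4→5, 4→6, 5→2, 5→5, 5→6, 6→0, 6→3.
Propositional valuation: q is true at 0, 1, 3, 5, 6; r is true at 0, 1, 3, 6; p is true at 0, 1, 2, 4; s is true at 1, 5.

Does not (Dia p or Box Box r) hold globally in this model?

No

Recall that Box ψ holds at a world iff ψ holds at every accessible world, and Dia ψ holds iff ψ holds at some accessible world.
Let φ = not (Dia p or Box Box r). Evaluate φ at each world:
  0 (successors {0, 1, 2, 4}): φ is false.
  1 (successors {2, 4}): φ is false.
  2 (successors {1, 5}): φ is false.
  3 (successors {2, 4, 5, 6}): φ is false.
  4 (successors {2, 5, 6}): φ is false.
  5 (successors {2, 5, 6}): φ is false.
  6 (successors {0, 3}): φ is false.
Detail at 0 (counterexample):
  At 0: Dia p or Box Box r is true, so not (Dia p or Box Box r) is false.
    At 0: Dia p is true, Box Box r is false, so Dia p or Box Box r is true.
      At 0: Dia p requires p at some successor in {0, 1, 2, 4}.
        p holds at 0, so Dia p is true at 0.
      At 0: Box Box r requires Box r at every successor {0, 1, 2, 4}.
        Box r fails at 0, so Box Box r is false at 0.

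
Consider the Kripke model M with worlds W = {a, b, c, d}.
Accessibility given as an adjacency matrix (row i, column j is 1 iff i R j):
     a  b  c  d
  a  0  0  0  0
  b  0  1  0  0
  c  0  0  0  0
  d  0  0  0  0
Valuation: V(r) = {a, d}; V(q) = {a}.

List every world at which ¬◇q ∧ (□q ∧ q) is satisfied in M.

a

Let φ = ¬◇q ∧ (□q ∧ q). Evaluate φ at each world:
  a (successors ∅): φ is true.
  b (successors {b}): φ is false.
  c (successors ∅): φ is false.
  d (successors ∅): φ is false.
For instance, at b:
  At b: ¬◇q is true, □q ∧ q is false, so ¬◇q ∧ (□q ∧ q) is false.
    At b: ◇q is false, so ¬◇q is true.
      At b: ◇q requires q at some successor in {b}.
        At b: q is false.
      So ◇q is false at b.
    At b: □q is false, q is false, so □q ∧ q is false.
      At b: □q requires q at every successor {b}.
        q fails at b, so □q is false at b.
Satisfying worlds: {a}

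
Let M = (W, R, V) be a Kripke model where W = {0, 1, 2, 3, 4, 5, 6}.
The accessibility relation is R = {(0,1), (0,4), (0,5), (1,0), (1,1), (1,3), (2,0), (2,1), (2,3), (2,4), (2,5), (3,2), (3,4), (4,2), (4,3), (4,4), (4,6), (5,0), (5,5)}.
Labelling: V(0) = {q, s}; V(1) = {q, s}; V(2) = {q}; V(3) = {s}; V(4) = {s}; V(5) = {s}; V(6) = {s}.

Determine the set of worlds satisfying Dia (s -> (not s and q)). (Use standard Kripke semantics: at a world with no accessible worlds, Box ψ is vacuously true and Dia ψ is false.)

3, 4

Let φ = Dia (s -> (not s and q)). Evaluate φ at each world:
  0 (successors {1, 4, 5}): φ is false.
  1 (successors {0, 1, 3}): φ is false.
  2 (successors {0, 1, 3, 4, 5}): φ is false.
  3 (successors {2, 4}): φ is true.
  4 (successors {2, 3, 4, 6}): φ is true.
  5 (successors {0, 5}): φ is false.
  6 (successors ∅): φ is false.
For instance, at 0:
  At 0: Dia (s -> (not s and q)) requires s -> (not s and q) at some successor in {1, 4, 5}.
    At 1: s -> (not s and q) is false.
    At 4: s -> (not s and q) is false.
    At 5: s -> (not s and q) is false.
  So Dia (s -> (not s and q)) is false at 0.
Satisfying worlds: {3, 4}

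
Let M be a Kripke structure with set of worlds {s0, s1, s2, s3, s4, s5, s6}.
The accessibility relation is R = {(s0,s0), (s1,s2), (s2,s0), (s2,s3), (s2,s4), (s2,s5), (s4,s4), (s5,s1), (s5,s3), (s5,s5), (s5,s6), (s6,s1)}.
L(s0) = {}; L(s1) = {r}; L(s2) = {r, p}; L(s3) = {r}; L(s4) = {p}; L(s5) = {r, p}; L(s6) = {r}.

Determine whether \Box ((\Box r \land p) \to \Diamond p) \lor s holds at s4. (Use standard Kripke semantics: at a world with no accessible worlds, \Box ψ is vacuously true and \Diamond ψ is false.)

Yes

At s4: \Box ((\Box r \land p) \to \Diamond p) is true, s is false, so \Box ((\Box r \land p) \to \Diamond p) \lor s is true.
  At s4: \Box ((\Box r \land p) \to \Diamond p) requires (\Box r \land p) \to \Diamond p at every successor {s4}.
      At s4: \Box r \land p is false, \Diamond p is true, so (\Box r \land p) \to \Diamond p is true.
  So \Box ((\Box r \land p) \to \Diamond p) is true at s4.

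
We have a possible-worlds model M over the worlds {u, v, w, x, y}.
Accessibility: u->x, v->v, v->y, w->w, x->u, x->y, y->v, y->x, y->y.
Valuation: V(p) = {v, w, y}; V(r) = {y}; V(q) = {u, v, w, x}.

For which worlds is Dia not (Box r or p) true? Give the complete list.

Let φ = Dia not (Box r or p). Evaluate φ at each world:
  u (successors {x}): φ is true.
  v (successors {v, y}): φ is false.
  w (successors {w}): φ is false.
  x (successors {u, y}): φ is true.
  y (successors {v, x, y}): φ is true.
For instance, at y:
  At y: Dia not (Box r or p) requires not (Box r or p) at some successor in {v, x, y}.
    not (Box r or p) holds at x, so Dia not (Box r or p) is true at y.
      At x: Box r or p is false, so not (Box r or p) is true.
Satisfying worlds: {u, x, y}

u, x, y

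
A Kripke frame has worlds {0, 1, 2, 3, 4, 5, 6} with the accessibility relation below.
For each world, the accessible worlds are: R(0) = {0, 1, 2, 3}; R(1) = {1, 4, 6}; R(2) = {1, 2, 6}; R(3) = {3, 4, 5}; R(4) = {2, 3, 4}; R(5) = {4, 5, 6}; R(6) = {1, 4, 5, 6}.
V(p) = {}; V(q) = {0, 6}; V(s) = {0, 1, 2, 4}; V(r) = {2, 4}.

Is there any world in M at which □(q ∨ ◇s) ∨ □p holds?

Let φ = □(q ∨ ◇s) ∨ □p. Evaluate φ at each world:
  0 (successors {0, 1, 2, 3}): φ is true.
  1 (successors {1, 4, 6}): φ is true.
  2 (successors {1, 2, 6}): φ is true.
  3 (successors {3, 4, 5}): φ is true.
  4 (successors {2, 3, 4}): φ is true.
  5 (successors {4, 5, 6}): φ is true.
  6 (successors {1, 4, 5, 6}): φ is true.
Detail at 0 (witness):
  At 0: □(q ∨ ◇s) is true, □p is false, so □(q ∨ ◇s) ∨ □p is true.
    At 0: □(q ∨ ◇s) requires q ∨ ◇s at every successor {0, 1, 2, 3}.
      At 0: q ∨ ◇s is true.
      At 1: q ∨ ◇s is true.
      At 2: q ∨ ◇s is true.
      At 3: q ∨ ◇s is true.
    So □(q ∨ ◇s) is true at 0.
    At 0: □p requires p at every successor {0, 1, 2, 3}.
      p fails at 0, so □p is false at 0.

Yes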